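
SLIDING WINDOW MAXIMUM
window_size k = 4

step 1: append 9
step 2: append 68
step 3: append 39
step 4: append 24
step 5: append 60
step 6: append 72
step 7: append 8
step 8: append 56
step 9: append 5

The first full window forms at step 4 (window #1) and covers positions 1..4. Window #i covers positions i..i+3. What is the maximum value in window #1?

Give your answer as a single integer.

step 1: append 9 -> window=[9] (not full yet)
step 2: append 68 -> window=[9, 68] (not full yet)
step 3: append 39 -> window=[9, 68, 39] (not full yet)
step 4: append 24 -> window=[9, 68, 39, 24] -> max=68
Window #1 max = 68

Answer: 68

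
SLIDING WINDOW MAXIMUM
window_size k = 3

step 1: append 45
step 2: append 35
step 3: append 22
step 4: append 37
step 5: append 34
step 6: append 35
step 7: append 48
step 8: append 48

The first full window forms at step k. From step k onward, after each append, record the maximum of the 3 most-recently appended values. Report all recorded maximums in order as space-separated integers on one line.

Answer: 45 37 37 37 48 48

Derivation:
step 1: append 45 -> window=[45] (not full yet)
step 2: append 35 -> window=[45, 35] (not full yet)
step 3: append 22 -> window=[45, 35, 22] -> max=45
step 4: append 37 -> window=[35, 22, 37] -> max=37
step 5: append 34 -> window=[22, 37, 34] -> max=37
step 6: append 35 -> window=[37, 34, 35] -> max=37
step 7: append 48 -> window=[34, 35, 48] -> max=48
step 8: append 48 -> window=[35, 48, 48] -> max=48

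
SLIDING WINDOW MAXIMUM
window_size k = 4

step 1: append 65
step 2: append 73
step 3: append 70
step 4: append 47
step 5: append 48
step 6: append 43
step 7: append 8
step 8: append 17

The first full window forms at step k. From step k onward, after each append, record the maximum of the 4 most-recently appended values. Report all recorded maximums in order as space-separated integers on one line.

Answer: 73 73 70 48 48

Derivation:
step 1: append 65 -> window=[65] (not full yet)
step 2: append 73 -> window=[65, 73] (not full yet)
step 3: append 70 -> window=[65, 73, 70] (not full yet)
step 4: append 47 -> window=[65, 73, 70, 47] -> max=73
step 5: append 48 -> window=[73, 70, 47, 48] -> max=73
step 6: append 43 -> window=[70, 47, 48, 43] -> max=70
step 7: append 8 -> window=[47, 48, 43, 8] -> max=48
step 8: append 17 -> window=[48, 43, 8, 17] -> max=48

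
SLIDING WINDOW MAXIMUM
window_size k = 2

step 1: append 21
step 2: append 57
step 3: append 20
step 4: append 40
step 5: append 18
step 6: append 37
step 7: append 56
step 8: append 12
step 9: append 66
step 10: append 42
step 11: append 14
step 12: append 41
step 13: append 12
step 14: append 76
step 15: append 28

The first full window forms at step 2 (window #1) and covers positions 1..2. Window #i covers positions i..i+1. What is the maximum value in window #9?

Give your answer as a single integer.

Answer: 66

Derivation:
step 1: append 21 -> window=[21] (not full yet)
step 2: append 57 -> window=[21, 57] -> max=57
step 3: append 20 -> window=[57, 20] -> max=57
step 4: append 40 -> window=[20, 40] -> max=40
step 5: append 18 -> window=[40, 18] -> max=40
step 6: append 37 -> window=[18, 37] -> max=37
step 7: append 56 -> window=[37, 56] -> max=56
step 8: append 12 -> window=[56, 12] -> max=56
step 9: append 66 -> window=[12, 66] -> max=66
step 10: append 42 -> window=[66, 42] -> max=66
Window #9 max = 66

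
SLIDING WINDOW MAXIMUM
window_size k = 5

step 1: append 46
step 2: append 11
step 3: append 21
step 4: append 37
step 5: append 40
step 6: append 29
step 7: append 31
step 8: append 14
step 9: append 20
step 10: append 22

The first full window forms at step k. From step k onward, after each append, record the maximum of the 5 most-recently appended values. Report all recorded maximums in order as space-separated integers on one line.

step 1: append 46 -> window=[46] (not full yet)
step 2: append 11 -> window=[46, 11] (not full yet)
step 3: append 21 -> window=[46, 11, 21] (not full yet)
step 4: append 37 -> window=[46, 11, 21, 37] (not full yet)
step 5: append 40 -> window=[46, 11, 21, 37, 40] -> max=46
step 6: append 29 -> window=[11, 21, 37, 40, 29] -> max=40
step 7: append 31 -> window=[21, 37, 40, 29, 31] -> max=40
step 8: append 14 -> window=[37, 40, 29, 31, 14] -> max=40
step 9: append 20 -> window=[40, 29, 31, 14, 20] -> max=40
step 10: append 22 -> window=[29, 31, 14, 20, 22] -> max=31

Answer: 46 40 40 40 40 31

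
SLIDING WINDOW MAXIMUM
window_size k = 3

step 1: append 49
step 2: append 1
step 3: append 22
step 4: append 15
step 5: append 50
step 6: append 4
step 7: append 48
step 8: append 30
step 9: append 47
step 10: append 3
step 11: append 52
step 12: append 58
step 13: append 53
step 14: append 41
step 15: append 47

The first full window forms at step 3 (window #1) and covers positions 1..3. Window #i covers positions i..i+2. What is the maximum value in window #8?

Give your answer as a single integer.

step 1: append 49 -> window=[49] (not full yet)
step 2: append 1 -> window=[49, 1] (not full yet)
step 3: append 22 -> window=[49, 1, 22] -> max=49
step 4: append 15 -> window=[1, 22, 15] -> max=22
step 5: append 50 -> window=[22, 15, 50] -> max=50
step 6: append 4 -> window=[15, 50, 4] -> max=50
step 7: append 48 -> window=[50, 4, 48] -> max=50
step 8: append 30 -> window=[4, 48, 30] -> max=48
step 9: append 47 -> window=[48, 30, 47] -> max=48
step 10: append 3 -> window=[30, 47, 3] -> max=47
Window #8 max = 47

Answer: 47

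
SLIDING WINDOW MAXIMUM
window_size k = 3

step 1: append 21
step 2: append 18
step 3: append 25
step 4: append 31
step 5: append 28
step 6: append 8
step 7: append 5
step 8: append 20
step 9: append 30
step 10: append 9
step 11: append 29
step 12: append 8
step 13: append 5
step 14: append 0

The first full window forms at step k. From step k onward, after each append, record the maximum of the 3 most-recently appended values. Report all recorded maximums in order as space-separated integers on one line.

Answer: 25 31 31 31 28 20 30 30 30 29 29 8

Derivation:
step 1: append 21 -> window=[21] (not full yet)
step 2: append 18 -> window=[21, 18] (not full yet)
step 3: append 25 -> window=[21, 18, 25] -> max=25
step 4: append 31 -> window=[18, 25, 31] -> max=31
step 5: append 28 -> window=[25, 31, 28] -> max=31
step 6: append 8 -> window=[31, 28, 8] -> max=31
step 7: append 5 -> window=[28, 8, 5] -> max=28
step 8: append 20 -> window=[8, 5, 20] -> max=20
step 9: append 30 -> window=[5, 20, 30] -> max=30
step 10: append 9 -> window=[20, 30, 9] -> max=30
step 11: append 29 -> window=[30, 9, 29] -> max=30
step 12: append 8 -> window=[9, 29, 8] -> max=29
step 13: append 5 -> window=[29, 8, 5] -> max=29
step 14: append 0 -> window=[8, 5, 0] -> max=8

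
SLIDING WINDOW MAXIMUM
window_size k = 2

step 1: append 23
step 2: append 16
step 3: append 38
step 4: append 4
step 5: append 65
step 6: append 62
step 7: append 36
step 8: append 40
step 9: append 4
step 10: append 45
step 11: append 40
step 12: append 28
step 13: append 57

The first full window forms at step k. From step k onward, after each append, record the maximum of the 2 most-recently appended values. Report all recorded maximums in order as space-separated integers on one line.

step 1: append 23 -> window=[23] (not full yet)
step 2: append 16 -> window=[23, 16] -> max=23
step 3: append 38 -> window=[16, 38] -> max=38
step 4: append 4 -> window=[38, 4] -> max=38
step 5: append 65 -> window=[4, 65] -> max=65
step 6: append 62 -> window=[65, 62] -> max=65
step 7: append 36 -> window=[62, 36] -> max=62
step 8: append 40 -> window=[36, 40] -> max=40
step 9: append 4 -> window=[40, 4] -> max=40
step 10: append 45 -> window=[4, 45] -> max=45
step 11: append 40 -> window=[45, 40] -> max=45
step 12: append 28 -> window=[40, 28] -> max=40
step 13: append 57 -> window=[28, 57] -> max=57

Answer: 23 38 38 65 65 62 40 40 45 45 40 57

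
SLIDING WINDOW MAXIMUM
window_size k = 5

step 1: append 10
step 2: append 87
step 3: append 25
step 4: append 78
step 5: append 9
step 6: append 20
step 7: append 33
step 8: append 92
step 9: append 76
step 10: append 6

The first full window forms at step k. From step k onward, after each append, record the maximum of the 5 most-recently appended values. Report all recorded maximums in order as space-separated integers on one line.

Answer: 87 87 78 92 92 92

Derivation:
step 1: append 10 -> window=[10] (not full yet)
step 2: append 87 -> window=[10, 87] (not full yet)
step 3: append 25 -> window=[10, 87, 25] (not full yet)
step 4: append 78 -> window=[10, 87, 25, 78] (not full yet)
step 5: append 9 -> window=[10, 87, 25, 78, 9] -> max=87
step 6: append 20 -> window=[87, 25, 78, 9, 20] -> max=87
step 7: append 33 -> window=[25, 78, 9, 20, 33] -> max=78
step 8: append 92 -> window=[78, 9, 20, 33, 92] -> max=92
step 9: append 76 -> window=[9, 20, 33, 92, 76] -> max=92
step 10: append 6 -> window=[20, 33, 92, 76, 6] -> max=92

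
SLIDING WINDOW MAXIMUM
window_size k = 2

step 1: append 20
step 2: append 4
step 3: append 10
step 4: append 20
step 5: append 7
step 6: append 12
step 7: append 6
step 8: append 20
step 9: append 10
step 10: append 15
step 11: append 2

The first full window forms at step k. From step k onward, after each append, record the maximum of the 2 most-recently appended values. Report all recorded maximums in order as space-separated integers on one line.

step 1: append 20 -> window=[20] (not full yet)
step 2: append 4 -> window=[20, 4] -> max=20
step 3: append 10 -> window=[4, 10] -> max=10
step 4: append 20 -> window=[10, 20] -> max=20
step 5: append 7 -> window=[20, 7] -> max=20
step 6: append 12 -> window=[7, 12] -> max=12
step 7: append 6 -> window=[12, 6] -> max=12
step 8: append 20 -> window=[6, 20] -> max=20
step 9: append 10 -> window=[20, 10] -> max=20
step 10: append 15 -> window=[10, 15] -> max=15
step 11: append 2 -> window=[15, 2] -> max=15

Answer: 20 10 20 20 12 12 20 20 15 15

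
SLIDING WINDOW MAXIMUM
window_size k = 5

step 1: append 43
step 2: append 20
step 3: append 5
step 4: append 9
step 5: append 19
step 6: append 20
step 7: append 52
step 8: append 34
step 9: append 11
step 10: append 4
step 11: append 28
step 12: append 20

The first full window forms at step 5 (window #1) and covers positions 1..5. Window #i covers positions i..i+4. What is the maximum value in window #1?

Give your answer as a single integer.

step 1: append 43 -> window=[43] (not full yet)
step 2: append 20 -> window=[43, 20] (not full yet)
step 3: append 5 -> window=[43, 20, 5] (not full yet)
step 4: append 9 -> window=[43, 20, 5, 9] (not full yet)
step 5: append 19 -> window=[43, 20, 5, 9, 19] -> max=43
Window #1 max = 43

Answer: 43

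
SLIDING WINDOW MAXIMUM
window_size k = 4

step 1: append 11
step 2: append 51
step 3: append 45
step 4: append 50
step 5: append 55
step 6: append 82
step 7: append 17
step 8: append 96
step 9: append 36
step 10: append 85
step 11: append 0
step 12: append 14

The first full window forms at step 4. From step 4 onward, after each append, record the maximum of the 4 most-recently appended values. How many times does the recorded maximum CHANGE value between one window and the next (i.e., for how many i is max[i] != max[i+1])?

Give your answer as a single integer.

Answer: 4

Derivation:
step 1: append 11 -> window=[11] (not full yet)
step 2: append 51 -> window=[11, 51] (not full yet)
step 3: append 45 -> window=[11, 51, 45] (not full yet)
step 4: append 50 -> window=[11, 51, 45, 50] -> max=51
step 5: append 55 -> window=[51, 45, 50, 55] -> max=55
step 6: append 82 -> window=[45, 50, 55, 82] -> max=82
step 7: append 17 -> window=[50, 55, 82, 17] -> max=82
step 8: append 96 -> window=[55, 82, 17, 96] -> max=96
step 9: append 36 -> window=[82, 17, 96, 36] -> max=96
step 10: append 85 -> window=[17, 96, 36, 85] -> max=96
step 11: append 0 -> window=[96, 36, 85, 0] -> max=96
step 12: append 14 -> window=[36, 85, 0, 14] -> max=85
Recorded maximums: 51 55 82 82 96 96 96 96 85
Changes between consecutive maximums: 4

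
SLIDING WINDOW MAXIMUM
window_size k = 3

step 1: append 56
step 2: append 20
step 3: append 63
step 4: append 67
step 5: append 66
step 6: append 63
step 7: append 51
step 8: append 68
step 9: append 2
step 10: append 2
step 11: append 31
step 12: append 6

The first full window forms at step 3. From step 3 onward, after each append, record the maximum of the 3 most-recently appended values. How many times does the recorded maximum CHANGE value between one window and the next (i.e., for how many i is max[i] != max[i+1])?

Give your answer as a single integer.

Answer: 4

Derivation:
step 1: append 56 -> window=[56] (not full yet)
step 2: append 20 -> window=[56, 20] (not full yet)
step 3: append 63 -> window=[56, 20, 63] -> max=63
step 4: append 67 -> window=[20, 63, 67] -> max=67
step 5: append 66 -> window=[63, 67, 66] -> max=67
step 6: append 63 -> window=[67, 66, 63] -> max=67
step 7: append 51 -> window=[66, 63, 51] -> max=66
step 8: append 68 -> window=[63, 51, 68] -> max=68
step 9: append 2 -> window=[51, 68, 2] -> max=68
step 10: append 2 -> window=[68, 2, 2] -> max=68
step 11: append 31 -> window=[2, 2, 31] -> max=31
step 12: append 6 -> window=[2, 31, 6] -> max=31
Recorded maximums: 63 67 67 67 66 68 68 68 31 31
Changes between consecutive maximums: 4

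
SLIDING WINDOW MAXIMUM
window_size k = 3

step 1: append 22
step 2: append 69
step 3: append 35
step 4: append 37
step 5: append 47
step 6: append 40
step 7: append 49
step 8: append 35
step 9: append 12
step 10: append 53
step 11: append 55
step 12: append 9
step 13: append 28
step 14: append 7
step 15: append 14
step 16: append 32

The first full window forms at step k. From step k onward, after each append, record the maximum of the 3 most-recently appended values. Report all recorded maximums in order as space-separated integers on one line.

Answer: 69 69 47 47 49 49 49 53 55 55 55 28 28 32

Derivation:
step 1: append 22 -> window=[22] (not full yet)
step 2: append 69 -> window=[22, 69] (not full yet)
step 3: append 35 -> window=[22, 69, 35] -> max=69
step 4: append 37 -> window=[69, 35, 37] -> max=69
step 5: append 47 -> window=[35, 37, 47] -> max=47
step 6: append 40 -> window=[37, 47, 40] -> max=47
step 7: append 49 -> window=[47, 40, 49] -> max=49
step 8: append 35 -> window=[40, 49, 35] -> max=49
step 9: append 12 -> window=[49, 35, 12] -> max=49
step 10: append 53 -> window=[35, 12, 53] -> max=53
step 11: append 55 -> window=[12, 53, 55] -> max=55
step 12: append 9 -> window=[53, 55, 9] -> max=55
step 13: append 28 -> window=[55, 9, 28] -> max=55
step 14: append 7 -> window=[9, 28, 7] -> max=28
step 15: append 14 -> window=[28, 7, 14] -> max=28
step 16: append 32 -> window=[7, 14, 32] -> max=32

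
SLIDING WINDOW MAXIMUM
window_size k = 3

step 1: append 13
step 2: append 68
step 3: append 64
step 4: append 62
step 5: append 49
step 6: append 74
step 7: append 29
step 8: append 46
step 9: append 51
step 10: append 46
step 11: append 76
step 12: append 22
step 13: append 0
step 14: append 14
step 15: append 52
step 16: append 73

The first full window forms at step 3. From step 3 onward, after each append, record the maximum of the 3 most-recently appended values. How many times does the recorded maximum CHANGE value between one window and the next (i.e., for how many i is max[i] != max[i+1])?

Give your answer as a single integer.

Answer: 7

Derivation:
step 1: append 13 -> window=[13] (not full yet)
step 2: append 68 -> window=[13, 68] (not full yet)
step 3: append 64 -> window=[13, 68, 64] -> max=68
step 4: append 62 -> window=[68, 64, 62] -> max=68
step 5: append 49 -> window=[64, 62, 49] -> max=64
step 6: append 74 -> window=[62, 49, 74] -> max=74
step 7: append 29 -> window=[49, 74, 29] -> max=74
step 8: append 46 -> window=[74, 29, 46] -> max=74
step 9: append 51 -> window=[29, 46, 51] -> max=51
step 10: append 46 -> window=[46, 51, 46] -> max=51
step 11: append 76 -> window=[51, 46, 76] -> max=76
step 12: append 22 -> window=[46, 76, 22] -> max=76
step 13: append 0 -> window=[76, 22, 0] -> max=76
step 14: append 14 -> window=[22, 0, 14] -> max=22
step 15: append 52 -> window=[0, 14, 52] -> max=52
step 16: append 73 -> window=[14, 52, 73] -> max=73
Recorded maximums: 68 68 64 74 74 74 51 51 76 76 76 22 52 73
Changes between consecutive maximums: 7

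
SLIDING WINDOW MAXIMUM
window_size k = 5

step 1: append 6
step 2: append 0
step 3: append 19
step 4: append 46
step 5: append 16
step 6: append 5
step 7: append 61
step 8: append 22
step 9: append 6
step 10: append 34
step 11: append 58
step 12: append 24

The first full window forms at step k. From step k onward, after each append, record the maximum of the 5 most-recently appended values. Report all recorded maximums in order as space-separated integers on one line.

step 1: append 6 -> window=[6] (not full yet)
step 2: append 0 -> window=[6, 0] (not full yet)
step 3: append 19 -> window=[6, 0, 19] (not full yet)
step 4: append 46 -> window=[6, 0, 19, 46] (not full yet)
step 5: append 16 -> window=[6, 0, 19, 46, 16] -> max=46
step 6: append 5 -> window=[0, 19, 46, 16, 5] -> max=46
step 7: append 61 -> window=[19, 46, 16, 5, 61] -> max=61
step 8: append 22 -> window=[46, 16, 5, 61, 22] -> max=61
step 9: append 6 -> window=[16, 5, 61, 22, 6] -> max=61
step 10: append 34 -> window=[5, 61, 22, 6, 34] -> max=61
step 11: append 58 -> window=[61, 22, 6, 34, 58] -> max=61
step 12: append 24 -> window=[22, 6, 34, 58, 24] -> max=58

Answer: 46 46 61 61 61 61 61 58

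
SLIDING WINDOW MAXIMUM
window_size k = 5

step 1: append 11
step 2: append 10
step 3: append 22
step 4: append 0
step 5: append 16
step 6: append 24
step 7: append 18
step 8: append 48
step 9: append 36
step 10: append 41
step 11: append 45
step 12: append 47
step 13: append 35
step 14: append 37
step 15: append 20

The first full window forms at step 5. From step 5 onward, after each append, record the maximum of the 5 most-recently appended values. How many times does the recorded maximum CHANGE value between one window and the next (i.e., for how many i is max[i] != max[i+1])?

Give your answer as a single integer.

Answer: 3

Derivation:
step 1: append 11 -> window=[11] (not full yet)
step 2: append 10 -> window=[11, 10] (not full yet)
step 3: append 22 -> window=[11, 10, 22] (not full yet)
step 4: append 0 -> window=[11, 10, 22, 0] (not full yet)
step 5: append 16 -> window=[11, 10, 22, 0, 16] -> max=22
step 6: append 24 -> window=[10, 22, 0, 16, 24] -> max=24
step 7: append 18 -> window=[22, 0, 16, 24, 18] -> max=24
step 8: append 48 -> window=[0, 16, 24, 18, 48] -> max=48
step 9: append 36 -> window=[16, 24, 18, 48, 36] -> max=48
step 10: append 41 -> window=[24, 18, 48, 36, 41] -> max=48
step 11: append 45 -> window=[18, 48, 36, 41, 45] -> max=48
step 12: append 47 -> window=[48, 36, 41, 45, 47] -> max=48
step 13: append 35 -> window=[36, 41, 45, 47, 35] -> max=47
step 14: append 37 -> window=[41, 45, 47, 35, 37] -> max=47
step 15: append 20 -> window=[45, 47, 35, 37, 20] -> max=47
Recorded maximums: 22 24 24 48 48 48 48 48 47 47 47
Changes between consecutive maximums: 3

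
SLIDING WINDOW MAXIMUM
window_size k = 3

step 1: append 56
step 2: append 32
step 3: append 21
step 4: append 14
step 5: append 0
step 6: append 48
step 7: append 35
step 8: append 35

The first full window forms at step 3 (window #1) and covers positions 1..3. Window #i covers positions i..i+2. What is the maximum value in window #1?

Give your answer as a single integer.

step 1: append 56 -> window=[56] (not full yet)
step 2: append 32 -> window=[56, 32] (not full yet)
step 3: append 21 -> window=[56, 32, 21] -> max=56
Window #1 max = 56

Answer: 56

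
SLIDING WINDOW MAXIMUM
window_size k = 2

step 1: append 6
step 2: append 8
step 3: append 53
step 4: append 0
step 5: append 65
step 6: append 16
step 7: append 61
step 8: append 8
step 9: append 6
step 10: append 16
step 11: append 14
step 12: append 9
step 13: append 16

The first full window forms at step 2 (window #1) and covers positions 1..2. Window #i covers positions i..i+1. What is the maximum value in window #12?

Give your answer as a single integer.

Answer: 16

Derivation:
step 1: append 6 -> window=[6] (not full yet)
step 2: append 8 -> window=[6, 8] -> max=8
step 3: append 53 -> window=[8, 53] -> max=53
step 4: append 0 -> window=[53, 0] -> max=53
step 5: append 65 -> window=[0, 65] -> max=65
step 6: append 16 -> window=[65, 16] -> max=65
step 7: append 61 -> window=[16, 61] -> max=61
step 8: append 8 -> window=[61, 8] -> max=61
step 9: append 6 -> window=[8, 6] -> max=8
step 10: append 16 -> window=[6, 16] -> max=16
step 11: append 14 -> window=[16, 14] -> max=16
step 12: append 9 -> window=[14, 9] -> max=14
step 13: append 16 -> window=[9, 16] -> max=16
Window #12 max = 16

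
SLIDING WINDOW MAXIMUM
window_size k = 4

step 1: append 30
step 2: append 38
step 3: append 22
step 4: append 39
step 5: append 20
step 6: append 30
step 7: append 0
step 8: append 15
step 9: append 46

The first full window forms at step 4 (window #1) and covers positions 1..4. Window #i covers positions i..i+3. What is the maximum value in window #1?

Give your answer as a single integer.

step 1: append 30 -> window=[30] (not full yet)
step 2: append 38 -> window=[30, 38] (not full yet)
step 3: append 22 -> window=[30, 38, 22] (not full yet)
step 4: append 39 -> window=[30, 38, 22, 39] -> max=39
Window #1 max = 39

Answer: 39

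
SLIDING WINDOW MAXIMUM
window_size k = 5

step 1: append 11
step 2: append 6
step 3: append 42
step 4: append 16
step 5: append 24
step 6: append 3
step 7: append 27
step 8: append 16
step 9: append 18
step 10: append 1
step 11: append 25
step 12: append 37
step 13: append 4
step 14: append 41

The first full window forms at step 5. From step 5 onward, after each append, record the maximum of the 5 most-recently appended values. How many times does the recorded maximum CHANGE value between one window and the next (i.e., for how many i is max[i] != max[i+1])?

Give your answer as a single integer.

step 1: append 11 -> window=[11] (not full yet)
step 2: append 6 -> window=[11, 6] (not full yet)
step 3: append 42 -> window=[11, 6, 42] (not full yet)
step 4: append 16 -> window=[11, 6, 42, 16] (not full yet)
step 5: append 24 -> window=[11, 6, 42, 16, 24] -> max=42
step 6: append 3 -> window=[6, 42, 16, 24, 3] -> max=42
step 7: append 27 -> window=[42, 16, 24, 3, 27] -> max=42
step 8: append 16 -> window=[16, 24, 3, 27, 16] -> max=27
step 9: append 18 -> window=[24, 3, 27, 16, 18] -> max=27
step 10: append 1 -> window=[3, 27, 16, 18, 1] -> max=27
step 11: append 25 -> window=[27, 16, 18, 1, 25] -> max=27
step 12: append 37 -> window=[16, 18, 1, 25, 37] -> max=37
step 13: append 4 -> window=[18, 1, 25, 37, 4] -> max=37
step 14: append 41 -> window=[1, 25, 37, 4, 41] -> max=41
Recorded maximums: 42 42 42 27 27 27 27 37 37 41
Changes between consecutive maximums: 3

Answer: 3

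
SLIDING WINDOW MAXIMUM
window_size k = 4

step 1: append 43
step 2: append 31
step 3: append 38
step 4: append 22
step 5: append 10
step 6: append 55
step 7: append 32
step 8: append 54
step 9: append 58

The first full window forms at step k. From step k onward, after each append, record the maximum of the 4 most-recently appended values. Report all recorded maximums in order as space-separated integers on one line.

step 1: append 43 -> window=[43] (not full yet)
step 2: append 31 -> window=[43, 31] (not full yet)
step 3: append 38 -> window=[43, 31, 38] (not full yet)
step 4: append 22 -> window=[43, 31, 38, 22] -> max=43
step 5: append 10 -> window=[31, 38, 22, 10] -> max=38
step 6: append 55 -> window=[38, 22, 10, 55] -> max=55
step 7: append 32 -> window=[22, 10, 55, 32] -> max=55
step 8: append 54 -> window=[10, 55, 32, 54] -> max=55
step 9: append 58 -> window=[55, 32, 54, 58] -> max=58

Answer: 43 38 55 55 55 58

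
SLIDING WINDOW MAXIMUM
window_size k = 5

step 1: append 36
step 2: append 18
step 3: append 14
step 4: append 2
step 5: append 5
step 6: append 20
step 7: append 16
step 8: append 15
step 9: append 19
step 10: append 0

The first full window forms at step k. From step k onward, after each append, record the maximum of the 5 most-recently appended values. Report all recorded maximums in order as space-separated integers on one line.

Answer: 36 20 20 20 20 20

Derivation:
step 1: append 36 -> window=[36] (not full yet)
step 2: append 18 -> window=[36, 18] (not full yet)
step 3: append 14 -> window=[36, 18, 14] (not full yet)
step 4: append 2 -> window=[36, 18, 14, 2] (not full yet)
step 5: append 5 -> window=[36, 18, 14, 2, 5] -> max=36
step 6: append 20 -> window=[18, 14, 2, 5, 20] -> max=20
step 7: append 16 -> window=[14, 2, 5, 20, 16] -> max=20
step 8: append 15 -> window=[2, 5, 20, 16, 15] -> max=20
step 9: append 19 -> window=[5, 20, 16, 15, 19] -> max=20
step 10: append 0 -> window=[20, 16, 15, 19, 0] -> max=20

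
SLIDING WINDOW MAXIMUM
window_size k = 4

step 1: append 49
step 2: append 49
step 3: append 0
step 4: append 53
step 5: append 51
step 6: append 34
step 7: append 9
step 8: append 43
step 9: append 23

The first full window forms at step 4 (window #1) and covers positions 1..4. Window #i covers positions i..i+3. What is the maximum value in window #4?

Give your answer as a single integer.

Answer: 53

Derivation:
step 1: append 49 -> window=[49] (not full yet)
step 2: append 49 -> window=[49, 49] (not full yet)
step 3: append 0 -> window=[49, 49, 0] (not full yet)
step 4: append 53 -> window=[49, 49, 0, 53] -> max=53
step 5: append 51 -> window=[49, 0, 53, 51] -> max=53
step 6: append 34 -> window=[0, 53, 51, 34] -> max=53
step 7: append 9 -> window=[53, 51, 34, 9] -> max=53
Window #4 max = 53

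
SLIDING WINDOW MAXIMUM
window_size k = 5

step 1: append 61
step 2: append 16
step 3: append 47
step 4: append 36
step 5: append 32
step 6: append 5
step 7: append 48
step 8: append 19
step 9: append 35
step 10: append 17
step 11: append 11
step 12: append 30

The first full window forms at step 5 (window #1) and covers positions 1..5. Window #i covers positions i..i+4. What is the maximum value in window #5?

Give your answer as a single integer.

Answer: 48

Derivation:
step 1: append 61 -> window=[61] (not full yet)
step 2: append 16 -> window=[61, 16] (not full yet)
step 3: append 47 -> window=[61, 16, 47] (not full yet)
step 4: append 36 -> window=[61, 16, 47, 36] (not full yet)
step 5: append 32 -> window=[61, 16, 47, 36, 32] -> max=61
step 6: append 5 -> window=[16, 47, 36, 32, 5] -> max=47
step 7: append 48 -> window=[47, 36, 32, 5, 48] -> max=48
step 8: append 19 -> window=[36, 32, 5, 48, 19] -> max=48
step 9: append 35 -> window=[32, 5, 48, 19, 35] -> max=48
Window #5 max = 48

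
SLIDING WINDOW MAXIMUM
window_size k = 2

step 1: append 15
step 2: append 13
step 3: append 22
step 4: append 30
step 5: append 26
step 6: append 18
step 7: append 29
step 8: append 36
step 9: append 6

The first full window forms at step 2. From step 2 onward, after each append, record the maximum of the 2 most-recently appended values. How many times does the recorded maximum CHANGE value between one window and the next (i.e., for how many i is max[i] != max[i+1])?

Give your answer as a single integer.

step 1: append 15 -> window=[15] (not full yet)
step 2: append 13 -> window=[15, 13] -> max=15
step 3: append 22 -> window=[13, 22] -> max=22
step 4: append 30 -> window=[22, 30] -> max=30
step 5: append 26 -> window=[30, 26] -> max=30
step 6: append 18 -> window=[26, 18] -> max=26
step 7: append 29 -> window=[18, 29] -> max=29
step 8: append 36 -> window=[29, 36] -> max=36
step 9: append 6 -> window=[36, 6] -> max=36
Recorded maximums: 15 22 30 30 26 29 36 36
Changes between consecutive maximums: 5

Answer: 5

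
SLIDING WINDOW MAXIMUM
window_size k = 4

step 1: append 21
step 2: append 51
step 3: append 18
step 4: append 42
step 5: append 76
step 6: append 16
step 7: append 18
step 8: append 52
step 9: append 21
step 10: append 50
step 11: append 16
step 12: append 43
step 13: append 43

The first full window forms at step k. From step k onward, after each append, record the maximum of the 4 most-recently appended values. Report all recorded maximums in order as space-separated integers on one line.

step 1: append 21 -> window=[21] (not full yet)
step 2: append 51 -> window=[21, 51] (not full yet)
step 3: append 18 -> window=[21, 51, 18] (not full yet)
step 4: append 42 -> window=[21, 51, 18, 42] -> max=51
step 5: append 76 -> window=[51, 18, 42, 76] -> max=76
step 6: append 16 -> window=[18, 42, 76, 16] -> max=76
step 7: append 18 -> window=[42, 76, 16, 18] -> max=76
step 8: append 52 -> window=[76, 16, 18, 52] -> max=76
step 9: append 21 -> window=[16, 18, 52, 21] -> max=52
step 10: append 50 -> window=[18, 52, 21, 50] -> max=52
step 11: append 16 -> window=[52, 21, 50, 16] -> max=52
step 12: append 43 -> window=[21, 50, 16, 43] -> max=50
step 13: append 43 -> window=[50, 16, 43, 43] -> max=50

Answer: 51 76 76 76 76 52 52 52 50 50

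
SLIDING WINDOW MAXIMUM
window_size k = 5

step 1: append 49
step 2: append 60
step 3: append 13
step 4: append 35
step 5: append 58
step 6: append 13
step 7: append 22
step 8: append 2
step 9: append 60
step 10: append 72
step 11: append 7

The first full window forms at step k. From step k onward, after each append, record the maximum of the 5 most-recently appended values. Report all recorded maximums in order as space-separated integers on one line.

Answer: 60 60 58 58 60 72 72

Derivation:
step 1: append 49 -> window=[49] (not full yet)
step 2: append 60 -> window=[49, 60] (not full yet)
step 3: append 13 -> window=[49, 60, 13] (not full yet)
step 4: append 35 -> window=[49, 60, 13, 35] (not full yet)
step 5: append 58 -> window=[49, 60, 13, 35, 58] -> max=60
step 6: append 13 -> window=[60, 13, 35, 58, 13] -> max=60
step 7: append 22 -> window=[13, 35, 58, 13, 22] -> max=58
step 8: append 2 -> window=[35, 58, 13, 22, 2] -> max=58
step 9: append 60 -> window=[58, 13, 22, 2, 60] -> max=60
step 10: append 72 -> window=[13, 22, 2, 60, 72] -> max=72
step 11: append 7 -> window=[22, 2, 60, 72, 7] -> max=72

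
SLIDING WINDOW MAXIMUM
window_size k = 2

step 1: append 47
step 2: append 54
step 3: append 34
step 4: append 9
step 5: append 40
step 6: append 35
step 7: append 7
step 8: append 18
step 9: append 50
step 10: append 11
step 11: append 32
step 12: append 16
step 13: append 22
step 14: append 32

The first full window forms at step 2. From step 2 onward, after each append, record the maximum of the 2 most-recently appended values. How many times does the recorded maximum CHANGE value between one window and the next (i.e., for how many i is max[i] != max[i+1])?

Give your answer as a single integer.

step 1: append 47 -> window=[47] (not full yet)
step 2: append 54 -> window=[47, 54] -> max=54
step 3: append 34 -> window=[54, 34] -> max=54
step 4: append 9 -> window=[34, 9] -> max=34
step 5: append 40 -> window=[9, 40] -> max=40
step 6: append 35 -> window=[40, 35] -> max=40
step 7: append 7 -> window=[35, 7] -> max=35
step 8: append 18 -> window=[7, 18] -> max=18
step 9: append 50 -> window=[18, 50] -> max=50
step 10: append 11 -> window=[50, 11] -> max=50
step 11: append 32 -> window=[11, 32] -> max=32
step 12: append 16 -> window=[32, 16] -> max=32
step 13: append 22 -> window=[16, 22] -> max=22
step 14: append 32 -> window=[22, 32] -> max=32
Recorded maximums: 54 54 34 40 40 35 18 50 50 32 32 22 32
Changes between consecutive maximums: 8

Answer: 8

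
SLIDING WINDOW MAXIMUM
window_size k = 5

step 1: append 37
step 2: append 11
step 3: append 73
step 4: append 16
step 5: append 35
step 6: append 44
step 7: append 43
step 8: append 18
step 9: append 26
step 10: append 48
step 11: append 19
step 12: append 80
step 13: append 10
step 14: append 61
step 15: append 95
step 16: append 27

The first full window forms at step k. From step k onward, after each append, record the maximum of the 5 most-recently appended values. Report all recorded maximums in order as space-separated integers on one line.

Answer: 73 73 73 44 44 48 48 80 80 80 95 95

Derivation:
step 1: append 37 -> window=[37] (not full yet)
step 2: append 11 -> window=[37, 11] (not full yet)
step 3: append 73 -> window=[37, 11, 73] (not full yet)
step 4: append 16 -> window=[37, 11, 73, 16] (not full yet)
step 5: append 35 -> window=[37, 11, 73, 16, 35] -> max=73
step 6: append 44 -> window=[11, 73, 16, 35, 44] -> max=73
step 7: append 43 -> window=[73, 16, 35, 44, 43] -> max=73
step 8: append 18 -> window=[16, 35, 44, 43, 18] -> max=44
step 9: append 26 -> window=[35, 44, 43, 18, 26] -> max=44
step 10: append 48 -> window=[44, 43, 18, 26, 48] -> max=48
step 11: append 19 -> window=[43, 18, 26, 48, 19] -> max=48
step 12: append 80 -> window=[18, 26, 48, 19, 80] -> max=80
step 13: append 10 -> window=[26, 48, 19, 80, 10] -> max=80
step 14: append 61 -> window=[48, 19, 80, 10, 61] -> max=80
step 15: append 95 -> window=[19, 80, 10, 61, 95] -> max=95
step 16: append 27 -> window=[80, 10, 61, 95, 27] -> max=95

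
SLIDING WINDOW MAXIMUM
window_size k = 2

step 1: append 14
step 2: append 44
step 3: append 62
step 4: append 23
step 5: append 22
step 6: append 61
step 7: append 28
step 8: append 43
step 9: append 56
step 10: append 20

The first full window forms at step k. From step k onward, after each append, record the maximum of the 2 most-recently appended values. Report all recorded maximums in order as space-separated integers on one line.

Answer: 44 62 62 23 61 61 43 56 56

Derivation:
step 1: append 14 -> window=[14] (not full yet)
step 2: append 44 -> window=[14, 44] -> max=44
step 3: append 62 -> window=[44, 62] -> max=62
step 4: append 23 -> window=[62, 23] -> max=62
step 5: append 22 -> window=[23, 22] -> max=23
step 6: append 61 -> window=[22, 61] -> max=61
step 7: append 28 -> window=[61, 28] -> max=61
step 8: append 43 -> window=[28, 43] -> max=43
step 9: append 56 -> window=[43, 56] -> max=56
step 10: append 20 -> window=[56, 20] -> max=56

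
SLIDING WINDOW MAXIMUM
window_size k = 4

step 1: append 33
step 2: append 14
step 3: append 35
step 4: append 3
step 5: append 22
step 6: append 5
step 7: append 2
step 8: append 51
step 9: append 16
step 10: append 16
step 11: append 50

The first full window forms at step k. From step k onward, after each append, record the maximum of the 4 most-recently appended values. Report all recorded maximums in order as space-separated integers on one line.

Answer: 35 35 35 22 51 51 51 51

Derivation:
step 1: append 33 -> window=[33] (not full yet)
step 2: append 14 -> window=[33, 14] (not full yet)
step 3: append 35 -> window=[33, 14, 35] (not full yet)
step 4: append 3 -> window=[33, 14, 35, 3] -> max=35
step 5: append 22 -> window=[14, 35, 3, 22] -> max=35
step 6: append 5 -> window=[35, 3, 22, 5] -> max=35
step 7: append 2 -> window=[3, 22, 5, 2] -> max=22
step 8: append 51 -> window=[22, 5, 2, 51] -> max=51
step 9: append 16 -> window=[5, 2, 51, 16] -> max=51
step 10: append 16 -> window=[2, 51, 16, 16] -> max=51
step 11: append 50 -> window=[51, 16, 16, 50] -> max=51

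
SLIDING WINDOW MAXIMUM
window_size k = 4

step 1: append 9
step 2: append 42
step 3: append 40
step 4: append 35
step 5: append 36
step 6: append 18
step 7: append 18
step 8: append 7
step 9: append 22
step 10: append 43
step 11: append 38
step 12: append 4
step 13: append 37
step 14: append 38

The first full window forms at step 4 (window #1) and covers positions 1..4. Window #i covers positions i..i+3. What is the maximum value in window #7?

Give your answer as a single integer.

Answer: 43

Derivation:
step 1: append 9 -> window=[9] (not full yet)
step 2: append 42 -> window=[9, 42] (not full yet)
step 3: append 40 -> window=[9, 42, 40] (not full yet)
step 4: append 35 -> window=[9, 42, 40, 35] -> max=42
step 5: append 36 -> window=[42, 40, 35, 36] -> max=42
step 6: append 18 -> window=[40, 35, 36, 18] -> max=40
step 7: append 18 -> window=[35, 36, 18, 18] -> max=36
step 8: append 7 -> window=[36, 18, 18, 7] -> max=36
step 9: append 22 -> window=[18, 18, 7, 22] -> max=22
step 10: append 43 -> window=[18, 7, 22, 43] -> max=43
Window #7 max = 43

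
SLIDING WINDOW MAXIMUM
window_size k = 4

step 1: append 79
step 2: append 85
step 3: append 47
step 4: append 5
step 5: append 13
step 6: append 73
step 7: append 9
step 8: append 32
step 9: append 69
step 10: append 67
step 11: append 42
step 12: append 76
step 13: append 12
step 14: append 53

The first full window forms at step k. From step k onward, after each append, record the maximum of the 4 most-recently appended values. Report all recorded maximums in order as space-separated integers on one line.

step 1: append 79 -> window=[79] (not full yet)
step 2: append 85 -> window=[79, 85] (not full yet)
step 3: append 47 -> window=[79, 85, 47] (not full yet)
step 4: append 5 -> window=[79, 85, 47, 5] -> max=85
step 5: append 13 -> window=[85, 47, 5, 13] -> max=85
step 6: append 73 -> window=[47, 5, 13, 73] -> max=73
step 7: append 9 -> window=[5, 13, 73, 9] -> max=73
step 8: append 32 -> window=[13, 73, 9, 32] -> max=73
step 9: append 69 -> window=[73, 9, 32, 69] -> max=73
step 10: append 67 -> window=[9, 32, 69, 67] -> max=69
step 11: append 42 -> window=[32, 69, 67, 42] -> max=69
step 12: append 76 -> window=[69, 67, 42, 76] -> max=76
step 13: append 12 -> window=[67, 42, 76, 12] -> max=76
step 14: append 53 -> window=[42, 76, 12, 53] -> max=76

Answer: 85 85 73 73 73 73 69 69 76 76 76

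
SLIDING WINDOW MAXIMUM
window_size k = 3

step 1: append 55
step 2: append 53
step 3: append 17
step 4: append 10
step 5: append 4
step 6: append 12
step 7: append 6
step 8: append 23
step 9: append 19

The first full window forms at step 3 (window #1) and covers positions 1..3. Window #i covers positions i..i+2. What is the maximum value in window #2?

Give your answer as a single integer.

step 1: append 55 -> window=[55] (not full yet)
step 2: append 53 -> window=[55, 53] (not full yet)
step 3: append 17 -> window=[55, 53, 17] -> max=55
step 4: append 10 -> window=[53, 17, 10] -> max=53
Window #2 max = 53

Answer: 53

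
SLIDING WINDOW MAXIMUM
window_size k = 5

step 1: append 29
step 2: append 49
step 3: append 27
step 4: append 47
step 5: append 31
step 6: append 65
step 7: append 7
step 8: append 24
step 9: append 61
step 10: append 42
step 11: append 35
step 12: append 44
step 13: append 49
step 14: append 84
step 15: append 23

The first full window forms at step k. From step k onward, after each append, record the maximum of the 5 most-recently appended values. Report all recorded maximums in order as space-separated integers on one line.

step 1: append 29 -> window=[29] (not full yet)
step 2: append 49 -> window=[29, 49] (not full yet)
step 3: append 27 -> window=[29, 49, 27] (not full yet)
step 4: append 47 -> window=[29, 49, 27, 47] (not full yet)
step 5: append 31 -> window=[29, 49, 27, 47, 31] -> max=49
step 6: append 65 -> window=[49, 27, 47, 31, 65] -> max=65
step 7: append 7 -> window=[27, 47, 31, 65, 7] -> max=65
step 8: append 24 -> window=[47, 31, 65, 7, 24] -> max=65
step 9: append 61 -> window=[31, 65, 7, 24, 61] -> max=65
step 10: append 42 -> window=[65, 7, 24, 61, 42] -> max=65
step 11: append 35 -> window=[7, 24, 61, 42, 35] -> max=61
step 12: append 44 -> window=[24, 61, 42, 35, 44] -> max=61
step 13: append 49 -> window=[61, 42, 35, 44, 49] -> max=61
step 14: append 84 -> window=[42, 35, 44, 49, 84] -> max=84
step 15: append 23 -> window=[35, 44, 49, 84, 23] -> max=84

Answer: 49 65 65 65 65 65 61 61 61 84 84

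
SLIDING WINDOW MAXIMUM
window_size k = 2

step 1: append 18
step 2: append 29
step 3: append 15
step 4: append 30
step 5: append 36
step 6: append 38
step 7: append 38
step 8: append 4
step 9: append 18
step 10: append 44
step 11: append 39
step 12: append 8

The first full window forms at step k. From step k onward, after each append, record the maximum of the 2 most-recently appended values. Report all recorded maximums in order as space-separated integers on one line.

Answer: 29 29 30 36 38 38 38 18 44 44 39

Derivation:
step 1: append 18 -> window=[18] (not full yet)
step 2: append 29 -> window=[18, 29] -> max=29
step 3: append 15 -> window=[29, 15] -> max=29
step 4: append 30 -> window=[15, 30] -> max=30
step 5: append 36 -> window=[30, 36] -> max=36
step 6: append 38 -> window=[36, 38] -> max=38
step 7: append 38 -> window=[38, 38] -> max=38
step 8: append 4 -> window=[38, 4] -> max=38
step 9: append 18 -> window=[4, 18] -> max=18
step 10: append 44 -> window=[18, 44] -> max=44
step 11: append 39 -> window=[44, 39] -> max=44
step 12: append 8 -> window=[39, 8] -> max=39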